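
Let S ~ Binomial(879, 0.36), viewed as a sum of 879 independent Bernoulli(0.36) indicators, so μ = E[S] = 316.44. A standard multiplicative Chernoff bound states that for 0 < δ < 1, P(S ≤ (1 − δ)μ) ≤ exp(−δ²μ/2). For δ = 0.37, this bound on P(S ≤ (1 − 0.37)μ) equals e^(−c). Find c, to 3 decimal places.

21.660

c = δ²μ/2 = 0.37²·316.44/2 = 21.6603.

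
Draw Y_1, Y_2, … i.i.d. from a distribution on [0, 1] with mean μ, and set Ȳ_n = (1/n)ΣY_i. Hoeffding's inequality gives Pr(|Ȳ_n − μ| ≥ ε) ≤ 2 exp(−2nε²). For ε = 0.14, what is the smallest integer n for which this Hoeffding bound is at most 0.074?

Require 2·exp(−2nε²) ≤ 0.074, i.e. 2nε² ≥ ln(2/0.074) = 3.296837.
So n ≥ 3.296837 / (2·0.14²) = 84.103.
The smallest integer n is 85.

85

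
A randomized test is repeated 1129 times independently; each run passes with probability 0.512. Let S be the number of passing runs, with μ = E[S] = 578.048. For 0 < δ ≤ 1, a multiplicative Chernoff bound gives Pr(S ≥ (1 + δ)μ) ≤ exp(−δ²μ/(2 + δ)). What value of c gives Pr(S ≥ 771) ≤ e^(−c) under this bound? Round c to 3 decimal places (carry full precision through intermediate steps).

27.598

Write 771 = (1 + δ)μ, so δ = 771/578.048 − 1 = 0.3337993…
Then the exponent is δ²μ/(2 + δ) = (771 − μ)² / (μ·(2 + δ)) = 27.597591.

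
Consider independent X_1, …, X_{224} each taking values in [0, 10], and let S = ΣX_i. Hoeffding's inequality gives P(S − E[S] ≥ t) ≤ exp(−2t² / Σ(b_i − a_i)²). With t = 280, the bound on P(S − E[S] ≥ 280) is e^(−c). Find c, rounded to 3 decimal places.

7.000

Σ(b_i − a_i)² = 224·(10)² = 22400.
c = 2t²/22400 = 2·280²/22400 = 7.0000.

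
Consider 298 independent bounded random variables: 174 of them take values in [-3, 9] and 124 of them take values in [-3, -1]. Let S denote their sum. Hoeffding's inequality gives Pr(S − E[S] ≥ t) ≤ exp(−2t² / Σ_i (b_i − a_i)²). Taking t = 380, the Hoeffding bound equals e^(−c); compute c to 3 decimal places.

Σ(b_i − a_i)² = 174·12² + 124·2² = 25552.
c = 2t² / 25552 = 2·380² / 25552 = 11.3024.

11.302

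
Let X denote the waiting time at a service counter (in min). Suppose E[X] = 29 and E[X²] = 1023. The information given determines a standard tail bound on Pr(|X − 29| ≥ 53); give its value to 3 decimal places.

0.065

The first two moments determine the variance, so Chebyshev's inequality is the sharpest standard bound available.
Var(X) = E[X²] − (E[X])² = 1023 − 841 = 182.
Chebyshev's inequality: Pr(|X − μ| ≥ t) ≤ Var(X)/t² = 182/2809 = 0.0648.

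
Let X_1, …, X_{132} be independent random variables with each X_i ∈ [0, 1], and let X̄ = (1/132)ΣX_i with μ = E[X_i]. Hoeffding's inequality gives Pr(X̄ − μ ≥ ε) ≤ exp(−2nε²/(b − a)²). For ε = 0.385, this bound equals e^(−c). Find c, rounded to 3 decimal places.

c = 2nε²/(b − a)² = 2·132·0.385² / 1² = 39.1314.

39.131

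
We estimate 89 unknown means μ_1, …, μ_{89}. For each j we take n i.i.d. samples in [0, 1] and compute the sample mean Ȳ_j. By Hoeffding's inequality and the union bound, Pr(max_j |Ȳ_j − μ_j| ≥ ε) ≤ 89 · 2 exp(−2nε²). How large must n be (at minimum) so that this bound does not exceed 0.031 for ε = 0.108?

372

Need 2·89·exp(−2nε²) ≤ 0.031, i.e. exp(−2nε²) ≤ 0.031/178.
So 2nε² ≥ ln(178/0.031) = 8.655552.
Hence n ≥ 8.655552/(2·0.108²) = 371.037.
The smallest integer n is 372.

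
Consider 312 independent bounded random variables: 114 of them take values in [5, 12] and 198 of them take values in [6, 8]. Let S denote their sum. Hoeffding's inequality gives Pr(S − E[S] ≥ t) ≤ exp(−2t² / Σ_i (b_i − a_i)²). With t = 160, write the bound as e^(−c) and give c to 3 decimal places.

8.028

Σ(b_i − a_i)² = 114·7² + 198·2² = 6378.
c = 2t² / 6378 = 2·160² / 6378 = 8.0276.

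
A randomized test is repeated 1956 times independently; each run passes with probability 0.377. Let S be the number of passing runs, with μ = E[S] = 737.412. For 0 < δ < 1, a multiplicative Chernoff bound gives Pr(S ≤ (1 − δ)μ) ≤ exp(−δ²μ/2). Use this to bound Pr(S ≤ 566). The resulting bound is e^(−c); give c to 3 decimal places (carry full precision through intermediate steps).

19.922

Write 566 = (1 − δ)μ, so δ = 1 − 566/737.412 = 0.2324508…
Then the exponent is δ²μ/2 = (μ − 566)²/(2μ) = 19.922427.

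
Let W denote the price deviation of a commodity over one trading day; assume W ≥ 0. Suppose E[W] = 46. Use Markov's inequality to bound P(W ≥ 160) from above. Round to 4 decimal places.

0.2875

Markov's inequality: for a non-negative random variable, P(W ≥ a) ≤ E[W]/a.
Here E[W] = 46 and a = 160, so the bound is 46/160 = 0.2875.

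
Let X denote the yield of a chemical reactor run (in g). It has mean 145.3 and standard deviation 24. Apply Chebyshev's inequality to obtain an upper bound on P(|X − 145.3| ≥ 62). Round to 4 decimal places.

Chebyshev: P(|X − μ| ≥ t) ≤ Var(X)/t².
Var(X) = σ² = 24² = 576.
Bound = 576 / 3844 = 0.1498.

0.1498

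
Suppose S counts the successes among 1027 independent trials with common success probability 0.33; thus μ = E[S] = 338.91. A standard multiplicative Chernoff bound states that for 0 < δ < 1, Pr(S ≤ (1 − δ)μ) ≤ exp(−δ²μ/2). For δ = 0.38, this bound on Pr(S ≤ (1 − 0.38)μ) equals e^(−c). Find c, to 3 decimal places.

24.469

c = δ²μ/2 = 0.38²·338.91/2 = 24.4693.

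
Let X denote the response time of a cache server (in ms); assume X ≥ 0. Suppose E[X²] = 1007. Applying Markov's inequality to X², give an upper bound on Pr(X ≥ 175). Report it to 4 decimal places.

0.0329

Since X ≥ 0, the event {X ≥ 175} is the same as {X² ≥ 30625}.
Markov's inequality applied to X² gives Pr(X² ≥ 30625) ≤ E[X²]/30625 = 1007/30625 = 0.0329.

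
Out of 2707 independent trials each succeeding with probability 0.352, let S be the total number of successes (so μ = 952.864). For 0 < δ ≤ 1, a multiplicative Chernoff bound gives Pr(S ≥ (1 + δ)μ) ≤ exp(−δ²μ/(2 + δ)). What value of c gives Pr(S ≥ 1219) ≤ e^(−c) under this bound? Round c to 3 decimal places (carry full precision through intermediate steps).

32.612

Write 1219 = (1 + δ)μ, so δ = 1219/952.864 − 1 = 0.2793011…
Then the exponent is δ²μ/(2 + δ) = (1219 − μ)² / (μ·(2 + δ)) = 32.611789.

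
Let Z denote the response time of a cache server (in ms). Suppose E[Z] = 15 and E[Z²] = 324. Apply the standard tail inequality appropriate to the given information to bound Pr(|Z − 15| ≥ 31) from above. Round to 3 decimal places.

0.103

The first two moments determine the variance, so Chebyshev's inequality is the sharpest standard bound available.
Var(Z) = E[Z²] − (E[Z])² = 324 − 225 = 99.
Chebyshev's inequality: Pr(|Z − μ| ≥ t) ≤ Var(Z)/t² = 99/961 = 0.1030.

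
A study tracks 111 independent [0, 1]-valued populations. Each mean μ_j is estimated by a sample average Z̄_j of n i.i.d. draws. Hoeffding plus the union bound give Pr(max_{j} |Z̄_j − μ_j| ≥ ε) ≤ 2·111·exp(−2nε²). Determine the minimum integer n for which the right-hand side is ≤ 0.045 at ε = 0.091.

514

Need 2·111·exp(−2nε²) ≤ 0.045, i.e. exp(−2nε²) ≤ 0.045/222.
So 2nε² ≥ ln(222/0.045) = 8.503770.
Hence n ≥ 8.503770/(2·0.091²) = 513.451.
The smallest integer n is 514.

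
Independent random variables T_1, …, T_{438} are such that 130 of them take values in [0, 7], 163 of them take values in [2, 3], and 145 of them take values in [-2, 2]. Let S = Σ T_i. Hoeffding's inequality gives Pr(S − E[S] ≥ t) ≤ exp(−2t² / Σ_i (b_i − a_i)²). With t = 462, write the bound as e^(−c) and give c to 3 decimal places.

Σ(b_i − a_i)² = 130·7² + 163·1² + 145·4² = 8853.
c = 2t² / 8853 = 2·462² / 8853 = 48.2196.

48.220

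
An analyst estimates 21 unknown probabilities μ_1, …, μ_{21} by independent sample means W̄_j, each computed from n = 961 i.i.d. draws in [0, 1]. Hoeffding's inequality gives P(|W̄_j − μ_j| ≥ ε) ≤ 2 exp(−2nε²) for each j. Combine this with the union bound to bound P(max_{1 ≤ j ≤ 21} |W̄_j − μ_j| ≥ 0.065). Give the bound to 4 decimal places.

Per-experiment Hoeffding bound: 2·exp(−2·961·0.065²) = 2·exp(−8.12045) = 0.00059479.
Union bound over 21 events: 21·0.00059479 = 0.01249.

0.0125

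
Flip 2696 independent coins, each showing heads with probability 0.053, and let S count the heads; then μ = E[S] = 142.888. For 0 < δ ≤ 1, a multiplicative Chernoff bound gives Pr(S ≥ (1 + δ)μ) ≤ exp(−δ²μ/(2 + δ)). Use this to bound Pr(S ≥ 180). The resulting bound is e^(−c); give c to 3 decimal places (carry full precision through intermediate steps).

4.266

Write 180 = (1 + δ)μ, so δ = 180/142.888 − 1 = 0.2597279…
Then the exponent is δ²μ/(2 + δ) = (180 − μ)² / (μ·(2 + δ)) = 4.265567.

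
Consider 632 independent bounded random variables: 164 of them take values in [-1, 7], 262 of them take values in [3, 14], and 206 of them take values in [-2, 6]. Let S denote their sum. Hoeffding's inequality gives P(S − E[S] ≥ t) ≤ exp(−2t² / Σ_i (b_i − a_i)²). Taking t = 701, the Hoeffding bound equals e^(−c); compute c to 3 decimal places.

Σ(b_i − a_i)² = 164·8² + 262·11² + 206·8² = 55382.
c = 2t² / 55382 = 2·701² / 55382 = 17.7459.

17.746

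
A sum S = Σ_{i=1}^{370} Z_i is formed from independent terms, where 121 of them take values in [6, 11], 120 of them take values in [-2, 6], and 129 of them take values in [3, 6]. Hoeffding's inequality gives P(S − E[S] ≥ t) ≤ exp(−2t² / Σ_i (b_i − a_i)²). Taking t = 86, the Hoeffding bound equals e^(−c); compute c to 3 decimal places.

Σ(b_i − a_i)² = 121·5² + 120·8² + 129·3² = 11866.
c = 2t² / 11866 = 2·86² / 11866 = 1.2466.

1.247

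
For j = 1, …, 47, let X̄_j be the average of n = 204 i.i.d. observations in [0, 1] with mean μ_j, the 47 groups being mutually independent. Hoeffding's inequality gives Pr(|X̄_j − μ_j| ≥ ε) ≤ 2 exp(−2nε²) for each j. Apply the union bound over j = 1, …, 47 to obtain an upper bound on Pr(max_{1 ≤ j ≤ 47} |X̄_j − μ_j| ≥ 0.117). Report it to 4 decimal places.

Per-experiment Hoeffding bound: 2·exp(−2·204·0.117²) = 2·exp(−5.58511) = 0.0075067.
Union bound over 47 events: 47·0.0075067 = 0.35281.

0.3528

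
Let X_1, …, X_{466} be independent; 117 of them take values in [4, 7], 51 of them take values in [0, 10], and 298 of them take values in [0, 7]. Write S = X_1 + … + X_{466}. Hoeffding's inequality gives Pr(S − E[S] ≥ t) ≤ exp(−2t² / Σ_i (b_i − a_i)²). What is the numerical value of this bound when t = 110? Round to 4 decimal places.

0.3116

Σ(b_i − a_i)² = 117·3² + 51·10² + 298·7² = 20755.
Exponent = 2·110² / 20755 = 1.16598.
Bound = exp(−1.16598) = 0.31162.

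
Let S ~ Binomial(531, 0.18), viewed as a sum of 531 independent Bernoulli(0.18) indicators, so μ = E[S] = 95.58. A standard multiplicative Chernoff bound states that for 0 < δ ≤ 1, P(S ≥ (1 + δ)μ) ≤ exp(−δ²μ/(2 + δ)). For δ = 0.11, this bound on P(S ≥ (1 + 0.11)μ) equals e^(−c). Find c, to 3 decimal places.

0.548

c = δ²μ/(2 + δ) = 0.11²·95.58/(2 + 0.11) = 0.5481.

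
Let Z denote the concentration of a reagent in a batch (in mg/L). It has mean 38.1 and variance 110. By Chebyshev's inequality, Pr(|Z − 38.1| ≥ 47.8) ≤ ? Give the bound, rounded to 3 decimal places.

Chebyshev: Pr(|Z − μ| ≥ t) ≤ Var(Z)/t².
Bound = 110 / 2284.84 = 0.0481.

0.048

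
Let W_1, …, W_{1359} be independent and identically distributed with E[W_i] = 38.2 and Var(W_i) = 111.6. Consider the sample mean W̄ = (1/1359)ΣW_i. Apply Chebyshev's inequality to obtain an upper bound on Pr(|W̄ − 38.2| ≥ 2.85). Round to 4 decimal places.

Var(W̄) = Var(W_i)/n = 111.6/1359 = 0.082119.
Chebyshev: Pr(|W̄ − 38.2| ≥ 2.85) ≤ Var(W̄)/(2.85)² = 111.6/(1359·2.85²) = 0.0101.

0.0101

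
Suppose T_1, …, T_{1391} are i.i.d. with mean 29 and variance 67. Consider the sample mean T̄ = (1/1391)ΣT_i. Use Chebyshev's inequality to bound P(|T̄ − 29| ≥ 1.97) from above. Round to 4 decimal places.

0.0124

Var(T̄) = Var(T_i)/n = 67/1391 = 0.048167.
Chebyshev: P(|T̄ − 29| ≥ 1.97) ≤ Var(T̄)/(1.97)² = 67/(1391·1.97²) = 0.0124.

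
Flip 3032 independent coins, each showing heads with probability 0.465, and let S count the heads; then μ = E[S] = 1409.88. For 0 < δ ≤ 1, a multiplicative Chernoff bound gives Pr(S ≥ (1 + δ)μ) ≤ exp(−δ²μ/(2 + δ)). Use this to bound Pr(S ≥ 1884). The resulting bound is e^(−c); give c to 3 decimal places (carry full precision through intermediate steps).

68.245

Write 1884 = (1 + δ)μ, so δ = 1884/1409.88 − 1 = 0.3362839…
Then the exponent is δ²μ/(2 + δ) = (1884 − μ)² / (μ·(2 + δ)) = 68.244676.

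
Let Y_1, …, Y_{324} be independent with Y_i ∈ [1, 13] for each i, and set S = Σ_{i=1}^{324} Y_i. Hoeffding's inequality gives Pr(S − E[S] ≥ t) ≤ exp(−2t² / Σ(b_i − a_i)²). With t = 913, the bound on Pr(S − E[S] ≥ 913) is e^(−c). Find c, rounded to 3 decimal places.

35.733

Σ(b_i − a_i)² = 324·(12)² = 46656.
c = 2t²/46656 = 2·913²/46656 = 35.7326.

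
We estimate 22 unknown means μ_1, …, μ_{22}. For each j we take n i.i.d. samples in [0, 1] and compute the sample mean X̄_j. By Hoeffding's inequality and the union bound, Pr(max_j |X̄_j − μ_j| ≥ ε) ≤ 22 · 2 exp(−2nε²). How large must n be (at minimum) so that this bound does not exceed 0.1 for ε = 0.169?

107

Need 2·22·exp(−2nε²) ≤ 0.1, i.e. exp(−2nε²) ≤ 0.1/44.
So 2nε² ≥ ln(44/0.1) = 6.086775.
Hence n ≥ 6.086775/(2·0.169²) = 106.557.
The smallest integer n is 107.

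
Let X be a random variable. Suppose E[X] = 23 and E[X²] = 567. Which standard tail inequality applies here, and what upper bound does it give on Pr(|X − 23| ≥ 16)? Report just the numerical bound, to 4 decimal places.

0.1484

The first two moments determine the variance, so Chebyshev's inequality is the sharpest standard bound available.
Var(X) = E[X²] − (E[X])² = 567 − 529 = 38.
Chebyshev's inequality: Pr(|X − μ| ≥ t) ≤ Var(X)/t² = 38/256 = 0.1484.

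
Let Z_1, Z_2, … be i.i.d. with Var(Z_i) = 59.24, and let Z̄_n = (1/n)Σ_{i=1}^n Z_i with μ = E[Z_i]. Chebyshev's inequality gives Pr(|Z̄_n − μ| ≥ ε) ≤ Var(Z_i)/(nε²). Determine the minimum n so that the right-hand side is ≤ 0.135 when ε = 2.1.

Require 59.24/(n·2.1²) ≤ 0.135, i.e. n ≥ 59.24/(0.135·2.1²) = 99.504.
The smallest integer n is 100.

100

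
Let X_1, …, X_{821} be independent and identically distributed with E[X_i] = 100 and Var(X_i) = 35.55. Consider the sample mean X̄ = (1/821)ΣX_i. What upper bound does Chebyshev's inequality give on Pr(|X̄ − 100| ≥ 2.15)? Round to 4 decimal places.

Var(X̄) = Var(X_i)/n = 35.55/821 = 0.043301.
Chebyshev: Pr(|X̄ − 100| ≥ 2.15) ≤ Var(X̄)/(2.15)² = 35.55/(821·2.15²) = 0.0094.

0.0094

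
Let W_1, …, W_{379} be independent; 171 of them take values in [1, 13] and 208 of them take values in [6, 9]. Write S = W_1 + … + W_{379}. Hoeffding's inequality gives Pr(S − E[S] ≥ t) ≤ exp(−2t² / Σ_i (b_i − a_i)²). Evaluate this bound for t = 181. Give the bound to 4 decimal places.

0.0843

Σ(b_i − a_i)² = 171·12² + 208·3² = 26496.
Exponent = 2·181² / 26496 = 2.47290.
Bound = exp(−2.47290) = 0.08434.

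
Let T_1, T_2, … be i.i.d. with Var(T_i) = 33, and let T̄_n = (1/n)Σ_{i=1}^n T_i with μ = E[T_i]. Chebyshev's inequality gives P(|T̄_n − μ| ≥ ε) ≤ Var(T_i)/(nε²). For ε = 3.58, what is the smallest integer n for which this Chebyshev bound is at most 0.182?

15

Require 33/(n·3.58²) ≤ 0.182, i.e. n ≥ 33/(0.182·3.58²) = 14.147.
The smallest integer n is 15.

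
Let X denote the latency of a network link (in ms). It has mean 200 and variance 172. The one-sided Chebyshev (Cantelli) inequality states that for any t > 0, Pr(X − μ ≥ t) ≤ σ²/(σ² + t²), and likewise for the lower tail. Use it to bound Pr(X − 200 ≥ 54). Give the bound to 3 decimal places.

Here σ² = 172 and t = 54, so σ² + t² = 3088.
Cantelli's bound: 172/3088 = 0.0557.

0.056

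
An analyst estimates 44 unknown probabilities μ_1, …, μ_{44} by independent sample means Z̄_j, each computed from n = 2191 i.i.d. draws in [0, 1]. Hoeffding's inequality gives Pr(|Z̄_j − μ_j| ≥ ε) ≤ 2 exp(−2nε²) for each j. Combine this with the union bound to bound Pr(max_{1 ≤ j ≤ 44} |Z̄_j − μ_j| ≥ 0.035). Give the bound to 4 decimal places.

Per-experiment Hoeffding bound: 2·exp(−2·2191·0.035²) = 2·exp(−5.36795) = 0.0093274.
Union bound over 44 events: 44·0.0093274 = 0.41040.

0.4104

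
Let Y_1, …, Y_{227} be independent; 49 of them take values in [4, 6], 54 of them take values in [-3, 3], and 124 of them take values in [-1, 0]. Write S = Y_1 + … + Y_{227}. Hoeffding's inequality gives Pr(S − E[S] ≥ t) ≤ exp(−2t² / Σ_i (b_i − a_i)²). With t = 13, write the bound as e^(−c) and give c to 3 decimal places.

Σ(b_i − a_i)² = 49·2² + 54·6² + 124·1² = 2264.
c = 2t² / 2264 = 2·13² / 2264 = 0.1493.

0.149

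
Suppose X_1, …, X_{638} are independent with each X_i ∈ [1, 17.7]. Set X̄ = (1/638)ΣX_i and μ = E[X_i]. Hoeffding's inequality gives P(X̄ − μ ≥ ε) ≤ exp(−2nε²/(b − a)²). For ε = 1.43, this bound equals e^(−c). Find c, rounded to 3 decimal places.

9.356

c = 2nε²/(b − a)² = 2·638·1.43² / 16.7² = 9.3560.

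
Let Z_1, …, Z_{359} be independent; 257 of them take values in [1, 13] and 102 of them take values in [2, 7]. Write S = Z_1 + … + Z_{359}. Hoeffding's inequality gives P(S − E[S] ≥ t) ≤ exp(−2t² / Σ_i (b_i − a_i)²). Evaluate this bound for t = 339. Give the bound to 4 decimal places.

0.0030

Σ(b_i − a_i)² = 257·12² + 102·5² = 39558.
Exponent = 2·339² / 39558 = 5.81025.
Bound = exp(−5.81025) = 0.00300.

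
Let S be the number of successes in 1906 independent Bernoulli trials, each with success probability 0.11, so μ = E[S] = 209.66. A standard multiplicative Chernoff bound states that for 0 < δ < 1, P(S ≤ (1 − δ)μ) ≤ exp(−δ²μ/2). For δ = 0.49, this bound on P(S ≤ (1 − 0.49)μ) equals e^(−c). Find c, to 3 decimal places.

25.170

c = δ²μ/2 = 0.49²·209.66/2 = 25.1697.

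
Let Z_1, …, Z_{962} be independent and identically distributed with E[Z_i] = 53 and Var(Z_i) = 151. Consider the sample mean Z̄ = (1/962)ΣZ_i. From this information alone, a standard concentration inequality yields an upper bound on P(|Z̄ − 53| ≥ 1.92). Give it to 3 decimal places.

With mean and variance of each term known, Chebyshev's inequality bounds the deviation of the sum (or sample mean).
Var(Z̄) = Var(Z_i)/n = 151/962 = 0.15696.
Chebyshev: P(|Z̄ − 53| ≥ 1.92) ≤ Var(Z̄)/(1.92)² = 151/(962·1.92²) = 0.0426.

0.043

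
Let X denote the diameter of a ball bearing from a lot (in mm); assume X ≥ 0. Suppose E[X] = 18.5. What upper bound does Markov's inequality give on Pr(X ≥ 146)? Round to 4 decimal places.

Markov's inequality: for a non-negative random variable, Pr(X ≥ a) ≤ E[X]/a.
Here E[X] = 18.5 and a = 146, so the bound is 18.5/146 = 0.1267.

0.1267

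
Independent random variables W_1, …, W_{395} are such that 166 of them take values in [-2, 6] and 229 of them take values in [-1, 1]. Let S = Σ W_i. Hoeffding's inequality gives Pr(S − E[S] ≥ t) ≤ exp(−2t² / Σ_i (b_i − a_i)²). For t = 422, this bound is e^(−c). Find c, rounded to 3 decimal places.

30.864

Σ(b_i − a_i)² = 166·8² + 229·2² = 11540.
c = 2t² / 11540 = 2·422² / 11540 = 30.8638.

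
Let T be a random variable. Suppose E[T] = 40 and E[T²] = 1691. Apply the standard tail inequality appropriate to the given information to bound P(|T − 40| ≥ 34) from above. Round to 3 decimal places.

The first two moments determine the variance, so Chebyshev's inequality is the sharpest standard bound available.
Var(T) = E[T²] − (E[T])² = 1691 − 1600 = 91.
Chebyshev's inequality: P(|T − μ| ≥ t) ≤ Var(T)/t² = 91/1156 = 0.0787.

0.079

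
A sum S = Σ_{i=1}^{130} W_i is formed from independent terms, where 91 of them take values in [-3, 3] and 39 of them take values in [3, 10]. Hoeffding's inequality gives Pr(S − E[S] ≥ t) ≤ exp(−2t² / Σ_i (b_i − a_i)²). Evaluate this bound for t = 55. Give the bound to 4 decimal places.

0.3115

Σ(b_i − a_i)² = 91·6² + 39·7² = 5187.
Exponent = 2·55² / 5187 = 1.16638.
Bound = exp(−1.16638) = 0.31149.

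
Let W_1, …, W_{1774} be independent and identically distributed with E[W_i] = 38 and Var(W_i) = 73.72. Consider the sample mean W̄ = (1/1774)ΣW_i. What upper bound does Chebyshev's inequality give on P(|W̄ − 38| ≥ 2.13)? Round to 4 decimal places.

Var(W̄) = Var(W_i)/n = 73.72/1774 = 0.041556.
Chebyshev: P(|W̄ − 38| ≥ 2.13) ≤ Var(W̄)/(2.13)² = 73.72/(1774·2.13²) = 0.0092.

0.0092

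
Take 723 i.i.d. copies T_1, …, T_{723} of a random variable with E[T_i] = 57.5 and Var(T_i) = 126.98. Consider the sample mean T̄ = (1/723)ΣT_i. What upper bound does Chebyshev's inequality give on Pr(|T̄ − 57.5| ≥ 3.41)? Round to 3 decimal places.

Var(T̄) = Var(T_i)/n = 126.98/723 = 0.17563.
Chebyshev: Pr(|T̄ − 57.5| ≥ 3.41) ≤ Var(T̄)/(3.41)² = 126.98/(723·3.41²) = 0.0151.

0.015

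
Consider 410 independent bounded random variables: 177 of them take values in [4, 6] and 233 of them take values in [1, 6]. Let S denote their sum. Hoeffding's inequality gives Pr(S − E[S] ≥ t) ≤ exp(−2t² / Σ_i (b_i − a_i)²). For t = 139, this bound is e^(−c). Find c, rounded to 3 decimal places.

Σ(b_i − a_i)² = 177·2² + 233·5² = 6533.
c = 2t² / 6533 = 2·139² / 6533 = 5.9149.

5.915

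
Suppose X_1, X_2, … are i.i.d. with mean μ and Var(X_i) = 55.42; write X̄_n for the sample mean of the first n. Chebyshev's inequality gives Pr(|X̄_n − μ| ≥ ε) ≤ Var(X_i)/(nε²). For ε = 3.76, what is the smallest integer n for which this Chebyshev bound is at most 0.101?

39

Require 55.42/(n·3.76²) ≤ 0.101, i.e. n ≥ 55.42/(0.101·3.76²) = 38.812.
The smallest integer n is 39.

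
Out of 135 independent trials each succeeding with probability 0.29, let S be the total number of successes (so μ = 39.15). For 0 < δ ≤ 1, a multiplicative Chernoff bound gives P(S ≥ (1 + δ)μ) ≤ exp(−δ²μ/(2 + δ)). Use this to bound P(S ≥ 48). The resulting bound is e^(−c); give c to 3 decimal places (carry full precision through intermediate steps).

0.899

Write 48 = (1 + δ)μ, so δ = 48/39.15 − 1 = 0.2260536…
Then the exponent is δ²μ/(2 + δ) = (48 − μ)² / (μ·(2 + δ)) = 0.898709.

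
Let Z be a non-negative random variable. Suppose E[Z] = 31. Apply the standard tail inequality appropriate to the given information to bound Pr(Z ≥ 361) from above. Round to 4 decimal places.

Only the mean of a non-negative variable is known, so Markov's inequality is the applicable tail bound.
Markov's inequality: for a non-negative random variable, Pr(Z ≥ a) ≤ E[Z]/a.
Here E[Z] = 31 and a = 361, so the bound is 31/361 = 0.0859.

0.0859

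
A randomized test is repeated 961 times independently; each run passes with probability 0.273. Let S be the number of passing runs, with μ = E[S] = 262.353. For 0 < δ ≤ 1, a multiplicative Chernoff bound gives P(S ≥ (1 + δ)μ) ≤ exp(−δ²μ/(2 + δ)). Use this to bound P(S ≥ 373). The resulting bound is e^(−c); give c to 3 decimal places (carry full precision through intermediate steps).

Write 373 = (1 + δ)μ, so δ = 373/262.353 − 1 = 0.4217486…
Then the exponent is δ²μ/(2 + δ) = (373 − μ)² / (μ·(2 + δ)) = 19.269223.

19.269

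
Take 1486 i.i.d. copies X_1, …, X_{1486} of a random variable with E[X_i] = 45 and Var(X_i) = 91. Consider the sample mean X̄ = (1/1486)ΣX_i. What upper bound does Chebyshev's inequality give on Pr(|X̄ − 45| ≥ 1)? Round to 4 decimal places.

Var(X̄) = Var(X_i)/n = 91/1486 = 0.061238.
Chebyshev: Pr(|X̄ − 45| ≥ 1) ≤ Var(X̄)/(1)² = 91/(1486·1²) = 0.0612.

0.0612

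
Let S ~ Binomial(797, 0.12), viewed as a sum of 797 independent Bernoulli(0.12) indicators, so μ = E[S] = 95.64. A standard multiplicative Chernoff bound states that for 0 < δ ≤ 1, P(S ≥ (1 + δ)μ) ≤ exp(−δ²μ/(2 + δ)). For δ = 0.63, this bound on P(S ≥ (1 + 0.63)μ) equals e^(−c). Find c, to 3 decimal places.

c = δ²μ/(2 + δ) = 0.63²·95.64/(2 + 0.63) = 14.4333.

14.433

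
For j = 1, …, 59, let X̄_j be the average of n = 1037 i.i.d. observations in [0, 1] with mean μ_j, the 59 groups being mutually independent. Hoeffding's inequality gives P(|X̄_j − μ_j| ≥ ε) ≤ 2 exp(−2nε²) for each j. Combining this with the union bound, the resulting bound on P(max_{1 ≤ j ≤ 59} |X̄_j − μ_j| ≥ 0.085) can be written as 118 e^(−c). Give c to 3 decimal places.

Union bound over the 59 events: P(max_{1 ≤ j ≤ 59} |X̄_j − μ_j| ≥ 0.085) ≤ 59·2·exp(−2nε²) = 118 exp(−2·1037·0.085²).
So c = 2·1037·0.085² = 14.9847.

14.985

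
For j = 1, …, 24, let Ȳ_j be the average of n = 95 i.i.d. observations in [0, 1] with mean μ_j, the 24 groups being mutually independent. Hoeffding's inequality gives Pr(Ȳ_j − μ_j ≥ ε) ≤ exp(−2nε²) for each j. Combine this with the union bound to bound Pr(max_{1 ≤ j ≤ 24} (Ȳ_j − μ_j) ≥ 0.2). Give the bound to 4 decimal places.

Per-experiment Hoeffding bound: exp(−2·95·0.2²) = exp(−7.60000) = 0.00050045.
Union bound over 24 events: 24·0.00050045 = 0.01201.

0.0120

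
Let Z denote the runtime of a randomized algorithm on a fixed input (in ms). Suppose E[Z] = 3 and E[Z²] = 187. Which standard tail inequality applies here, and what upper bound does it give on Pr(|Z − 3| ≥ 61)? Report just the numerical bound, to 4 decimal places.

The first two moments determine the variance, so Chebyshev's inequality is the sharpest standard bound available.
Var(Z) = E[Z²] − (E[Z])² = 187 − 9 = 178.
Chebyshev's inequality: Pr(|Z − μ| ≥ t) ≤ Var(Z)/t² = 178/3721 = 0.0478.

0.0478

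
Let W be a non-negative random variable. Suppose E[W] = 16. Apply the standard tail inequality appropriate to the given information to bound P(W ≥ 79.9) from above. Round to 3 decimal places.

Only the mean of a non-negative variable is known, so Markov's inequality is the applicable tail bound.
Markov's inequality: for a non-negative random variable, P(W ≥ a) ≤ E[W]/a.
Here E[W] = 16 and a = 79.9, so the bound is 16/79.9 = 0.2003.

0.200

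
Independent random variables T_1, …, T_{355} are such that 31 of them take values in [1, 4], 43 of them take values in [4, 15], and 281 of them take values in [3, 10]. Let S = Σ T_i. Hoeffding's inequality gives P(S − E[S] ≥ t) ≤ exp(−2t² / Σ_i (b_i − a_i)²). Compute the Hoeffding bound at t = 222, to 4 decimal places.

0.0060

Σ(b_i − a_i)² = 31·3² + 43·11² + 281·7² = 19251.
Exponent = 2·222² / 19251 = 5.12015.
Bound = exp(−5.12015) = 0.00598.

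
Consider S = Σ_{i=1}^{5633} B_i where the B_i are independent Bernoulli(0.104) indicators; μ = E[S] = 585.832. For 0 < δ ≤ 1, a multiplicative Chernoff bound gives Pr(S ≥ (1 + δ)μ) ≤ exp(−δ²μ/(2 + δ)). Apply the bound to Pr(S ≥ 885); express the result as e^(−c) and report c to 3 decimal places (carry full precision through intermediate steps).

60.851

Write 885 = (1 + δ)μ, so δ = 885/585.832 − 1 = 0.510672…
Then the exponent is δ²μ/(2 + δ) = (885 − μ)² / (μ·(2 + δ)) = 60.850928.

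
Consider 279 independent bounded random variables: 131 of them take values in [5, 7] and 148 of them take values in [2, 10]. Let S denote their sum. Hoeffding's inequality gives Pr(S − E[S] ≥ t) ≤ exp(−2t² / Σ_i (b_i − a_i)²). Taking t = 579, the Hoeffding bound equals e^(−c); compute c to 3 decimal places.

Σ(b_i − a_i)² = 131·2² + 148·8² = 9996.
c = 2t² / 9996 = 2·579² / 9996 = 67.0750.

67.075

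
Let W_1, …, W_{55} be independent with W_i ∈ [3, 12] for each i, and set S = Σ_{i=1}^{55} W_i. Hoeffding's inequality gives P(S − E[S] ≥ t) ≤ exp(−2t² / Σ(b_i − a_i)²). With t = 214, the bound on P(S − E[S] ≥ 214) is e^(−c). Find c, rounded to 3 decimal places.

Σ(b_i − a_i)² = 55·(9)² = 4455.
c = 2t²/4455 = 2·214²/4455 = 20.5594.

20.559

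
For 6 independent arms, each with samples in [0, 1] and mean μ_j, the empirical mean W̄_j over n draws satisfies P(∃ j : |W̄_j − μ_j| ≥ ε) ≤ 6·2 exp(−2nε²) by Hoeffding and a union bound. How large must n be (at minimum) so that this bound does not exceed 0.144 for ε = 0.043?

1197

Need 2·6·exp(−2nε²) ≤ 0.144, i.e. exp(−2nε²) ≤ 0.144/12.
So 2nε² ≥ ln(12/0.144) = 4.422849.
Hence n ≥ 4.422849/(2·0.043²) = 1196.011.
The smallest integer n is 1197.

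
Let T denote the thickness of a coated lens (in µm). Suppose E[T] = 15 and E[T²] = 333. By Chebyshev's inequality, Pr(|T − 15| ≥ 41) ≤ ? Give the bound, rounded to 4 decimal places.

Var(T) = E[T²] − (E[T])² = 333 − 225 = 108.
Chebyshev's inequality: Pr(|T − μ| ≥ t) ≤ Var(T)/t² = 108/1681 = 0.0642.

0.0642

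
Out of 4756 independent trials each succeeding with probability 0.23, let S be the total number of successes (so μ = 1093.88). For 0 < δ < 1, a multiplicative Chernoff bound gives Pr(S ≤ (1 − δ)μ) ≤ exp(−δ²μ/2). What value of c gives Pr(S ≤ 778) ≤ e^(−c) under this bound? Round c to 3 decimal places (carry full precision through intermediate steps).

45.608

Write 778 = (1 − δ)μ, so δ = 1 − 778/1093.88 = 0.2887702…
Then the exponent is δ²μ/2 = (μ − 778)²/(2μ) = 45.608373.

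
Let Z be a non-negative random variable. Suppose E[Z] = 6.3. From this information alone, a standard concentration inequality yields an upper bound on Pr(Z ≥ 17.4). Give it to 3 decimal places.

0.362

Only the mean of a non-negative variable is known, so Markov's inequality is the applicable tail bound.
Markov's inequality: for a non-negative random variable, Pr(Z ≥ a) ≤ E[Z]/a.
Here E[Z] = 6.3 and a = 17.4, so the bound is 6.3/17.4 = 0.3621.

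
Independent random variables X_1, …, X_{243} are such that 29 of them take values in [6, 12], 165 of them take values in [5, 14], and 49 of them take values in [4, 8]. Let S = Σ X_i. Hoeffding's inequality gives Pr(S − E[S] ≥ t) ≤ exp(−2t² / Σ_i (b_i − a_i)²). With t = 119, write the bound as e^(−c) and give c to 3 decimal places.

1.864

Σ(b_i − a_i)² = 29·6² + 165·9² + 49·4² = 15193.
c = 2t² / 15193 = 2·119² / 15193 = 1.8641.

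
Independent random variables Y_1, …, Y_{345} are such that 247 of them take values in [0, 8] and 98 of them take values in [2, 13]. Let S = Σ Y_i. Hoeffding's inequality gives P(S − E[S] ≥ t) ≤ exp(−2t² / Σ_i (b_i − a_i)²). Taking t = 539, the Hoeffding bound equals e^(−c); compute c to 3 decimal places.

21.002

Σ(b_i − a_i)² = 247·8² + 98·11² = 27666.
c = 2t² / 27666 = 2·539² / 27666 = 21.0020.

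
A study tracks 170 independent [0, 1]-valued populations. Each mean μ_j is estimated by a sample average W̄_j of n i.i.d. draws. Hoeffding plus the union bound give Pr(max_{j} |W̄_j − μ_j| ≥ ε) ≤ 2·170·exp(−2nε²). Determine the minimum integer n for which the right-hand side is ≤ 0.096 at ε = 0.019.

Need 2·170·exp(−2nε²) ≤ 0.096, i.e. exp(−2nε²) ≤ 0.096/340.
So 2nε² ≥ ln(340/0.096) = 8.172353.
Hence n ≥ 8.172353/(2·0.019²) = 11319.048.
The smallest integer n is 11320.

11320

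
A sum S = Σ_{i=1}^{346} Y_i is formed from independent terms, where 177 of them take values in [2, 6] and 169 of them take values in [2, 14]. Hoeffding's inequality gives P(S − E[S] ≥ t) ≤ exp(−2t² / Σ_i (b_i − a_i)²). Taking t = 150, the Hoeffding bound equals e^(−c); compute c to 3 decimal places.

1.656

Σ(b_i − a_i)² = 177·4² + 169·12² = 27168.
c = 2t² / 27168 = 2·150² / 27168 = 1.6564.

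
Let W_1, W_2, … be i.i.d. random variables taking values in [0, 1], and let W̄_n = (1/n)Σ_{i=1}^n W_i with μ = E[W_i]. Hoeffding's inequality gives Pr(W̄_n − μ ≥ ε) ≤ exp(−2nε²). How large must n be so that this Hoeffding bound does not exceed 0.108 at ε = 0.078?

Require exp(−2nε²) ≤ 0.108, i.e. 2nε² ≥ ln(1/0.108) = 2.225624.
So n ≥ 2.225624 / (2·0.078²) = 182.908.
The smallest integer n is 183.

183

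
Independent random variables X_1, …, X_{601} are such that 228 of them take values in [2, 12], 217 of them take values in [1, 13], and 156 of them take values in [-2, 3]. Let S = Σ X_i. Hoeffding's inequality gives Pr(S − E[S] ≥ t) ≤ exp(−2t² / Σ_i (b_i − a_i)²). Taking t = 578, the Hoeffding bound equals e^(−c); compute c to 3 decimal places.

11.530

Σ(b_i − a_i)² = 228·10² + 217·12² + 156·5² = 57948.
c = 2t² / 57948 = 2·578² / 57948 = 11.5305.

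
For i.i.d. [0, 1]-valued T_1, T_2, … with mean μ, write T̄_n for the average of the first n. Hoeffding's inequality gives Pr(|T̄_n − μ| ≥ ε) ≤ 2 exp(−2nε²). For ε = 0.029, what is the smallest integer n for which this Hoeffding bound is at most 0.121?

Require 2·exp(−2nε²) ≤ 0.121, i.e. 2nε² ≥ ln(2/0.121) = 2.805112.
So n ≥ 2.805112 / (2·0.029²) = 1667.724.
The smallest integer n is 1668.

1668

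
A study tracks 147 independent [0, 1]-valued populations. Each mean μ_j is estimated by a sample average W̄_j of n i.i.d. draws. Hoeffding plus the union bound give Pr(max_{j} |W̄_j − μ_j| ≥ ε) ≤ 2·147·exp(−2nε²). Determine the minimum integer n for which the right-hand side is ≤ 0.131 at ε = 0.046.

Need 2·147·exp(−2nε²) ≤ 0.131, i.e. exp(−2nε²) ≤ 0.131/294.
So 2nε² ≥ ln(294/0.131) = 7.716138.
Hence n ≥ 7.716138/(2·0.046²) = 1823.284.
The smallest integer n is 1824.

1824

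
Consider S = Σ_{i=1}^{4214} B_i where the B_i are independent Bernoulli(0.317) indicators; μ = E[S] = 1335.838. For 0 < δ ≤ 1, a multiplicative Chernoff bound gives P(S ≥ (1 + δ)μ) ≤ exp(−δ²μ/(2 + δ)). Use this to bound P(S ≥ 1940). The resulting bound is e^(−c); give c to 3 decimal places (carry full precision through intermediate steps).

Write 1940 = (1 + δ)μ, so δ = 1940/1335.838 − 1 = 0.4522719…
Then the exponent is δ²μ/(2 + δ) = (1940 − μ)² / (μ·(2 + δ)) = 111.425450.

111.425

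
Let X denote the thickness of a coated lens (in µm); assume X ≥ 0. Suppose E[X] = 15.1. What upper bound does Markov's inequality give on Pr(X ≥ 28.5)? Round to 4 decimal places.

0.5298

Markov's inequality: for a non-negative random variable, Pr(X ≥ a) ≤ E[X]/a.
Here E[X] = 15.1 and a = 28.5, so the bound is 15.1/28.5 = 0.5298.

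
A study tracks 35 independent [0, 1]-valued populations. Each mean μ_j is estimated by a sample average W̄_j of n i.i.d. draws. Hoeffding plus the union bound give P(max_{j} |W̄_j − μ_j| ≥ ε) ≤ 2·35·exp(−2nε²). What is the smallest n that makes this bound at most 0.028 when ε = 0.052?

1447

Need 2·35·exp(−2nε²) ≤ 0.028, i.e. exp(−2nε²) ≤ 0.028/70.
So 2nε² ≥ ln(70/0.028) = 7.824046.
Hence n ≥ 7.824046/(2·0.052²) = 1446.754.
The smallest integer n is 1447.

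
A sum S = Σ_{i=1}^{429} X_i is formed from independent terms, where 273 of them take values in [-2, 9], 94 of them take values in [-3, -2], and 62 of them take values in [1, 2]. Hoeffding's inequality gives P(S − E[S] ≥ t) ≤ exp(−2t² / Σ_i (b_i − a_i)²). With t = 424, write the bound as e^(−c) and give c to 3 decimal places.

10.833

Σ(b_i − a_i)² = 273·11² + 94·1² + 62·1² = 33189.
c = 2t² / 33189 = 2·424² / 33189 = 10.8335.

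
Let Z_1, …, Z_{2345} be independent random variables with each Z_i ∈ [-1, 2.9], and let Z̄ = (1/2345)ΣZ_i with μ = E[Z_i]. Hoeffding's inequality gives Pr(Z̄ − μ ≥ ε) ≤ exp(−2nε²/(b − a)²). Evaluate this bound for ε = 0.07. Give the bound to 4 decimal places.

Exponent: 2nε²/(b − a)² = 2·2345·0.07² / 3.9² = 1.51091.
Bound = exp(−1.51091) = 0.22071.

0.2207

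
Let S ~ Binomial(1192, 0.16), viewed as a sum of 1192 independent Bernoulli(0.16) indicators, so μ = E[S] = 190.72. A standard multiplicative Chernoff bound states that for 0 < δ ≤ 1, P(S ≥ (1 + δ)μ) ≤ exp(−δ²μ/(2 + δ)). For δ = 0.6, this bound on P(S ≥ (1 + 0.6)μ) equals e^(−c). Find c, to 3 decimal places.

c = δ²μ/(2 + δ) = 0.6²·190.72/(2 + 0.6) = 26.4074.

26.407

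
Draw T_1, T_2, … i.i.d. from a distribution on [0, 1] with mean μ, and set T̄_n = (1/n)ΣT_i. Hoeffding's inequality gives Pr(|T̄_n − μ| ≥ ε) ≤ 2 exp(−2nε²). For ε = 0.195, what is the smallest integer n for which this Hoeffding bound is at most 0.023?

Require 2·exp(−2nε²) ≤ 0.023, i.e. 2nε² ≥ ln(2/0.023) = 4.465408.
So n ≥ 4.465408 / (2·0.195²) = 58.717.
The smallest integer n is 59.

59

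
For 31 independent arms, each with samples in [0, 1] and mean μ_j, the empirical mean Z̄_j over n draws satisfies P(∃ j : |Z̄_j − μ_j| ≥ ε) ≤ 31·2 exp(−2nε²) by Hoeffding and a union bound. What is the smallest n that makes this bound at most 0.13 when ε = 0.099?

315

Need 2·31·exp(−2nε²) ≤ 0.13, i.e. exp(−2nε²) ≤ 0.13/62.
So 2nε² ≥ ln(62/0.13) = 6.167355.
Hence n ≥ 6.167355/(2·0.099²) = 314.629.
The smallest integer n is 315.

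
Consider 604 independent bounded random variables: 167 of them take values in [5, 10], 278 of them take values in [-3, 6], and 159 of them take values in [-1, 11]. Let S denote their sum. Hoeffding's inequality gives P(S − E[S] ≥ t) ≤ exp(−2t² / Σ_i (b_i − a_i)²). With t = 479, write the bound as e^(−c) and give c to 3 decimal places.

Σ(b_i − a_i)² = 167·5² + 278·9² + 159·12² = 49589.
c = 2t² / 49589 = 2·479² / 49589 = 9.2537.

9.254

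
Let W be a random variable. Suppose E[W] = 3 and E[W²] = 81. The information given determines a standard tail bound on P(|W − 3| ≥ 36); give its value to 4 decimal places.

The first two moments determine the variance, so Chebyshev's inequality is the sharpest standard bound available.
Var(W) = E[W²] − (E[W])² = 81 − 9 = 72.
Chebyshev's inequality: P(|W − μ| ≥ t) ≤ Var(W)/t² = 72/1296 = 0.0556.

0.0556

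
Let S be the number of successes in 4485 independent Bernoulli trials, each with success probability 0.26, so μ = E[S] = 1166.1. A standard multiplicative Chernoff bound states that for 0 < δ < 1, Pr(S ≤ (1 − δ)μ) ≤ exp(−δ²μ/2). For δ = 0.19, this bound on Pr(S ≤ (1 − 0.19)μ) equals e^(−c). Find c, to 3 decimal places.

c = δ²μ/2 = 0.19²·1166.1/2 = 21.0481.

21.048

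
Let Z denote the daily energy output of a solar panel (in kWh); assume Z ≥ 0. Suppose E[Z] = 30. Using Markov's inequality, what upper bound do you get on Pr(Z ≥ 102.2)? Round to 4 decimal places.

Markov's inequality: for a non-negative random variable, Pr(Z ≥ a) ≤ E[Z]/a.
Here E[Z] = 30 and a = 102.2, so the bound is 30/102.2 = 0.2935.

0.2935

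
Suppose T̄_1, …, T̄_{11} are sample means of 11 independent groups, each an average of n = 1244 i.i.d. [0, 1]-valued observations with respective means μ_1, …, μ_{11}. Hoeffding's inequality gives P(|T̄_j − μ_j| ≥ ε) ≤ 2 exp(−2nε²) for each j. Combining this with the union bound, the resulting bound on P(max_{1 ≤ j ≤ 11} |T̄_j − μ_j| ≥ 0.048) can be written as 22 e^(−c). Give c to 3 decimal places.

5.732

Union bound over the 11 events: P(max_{1 ≤ j ≤ 11} |T̄_j − μ_j| ≥ 0.048) ≤ 11·2·exp(−2nε²) = 22 exp(−2·1244·0.048²).
So c = 2·1244·0.048² = 5.7324.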